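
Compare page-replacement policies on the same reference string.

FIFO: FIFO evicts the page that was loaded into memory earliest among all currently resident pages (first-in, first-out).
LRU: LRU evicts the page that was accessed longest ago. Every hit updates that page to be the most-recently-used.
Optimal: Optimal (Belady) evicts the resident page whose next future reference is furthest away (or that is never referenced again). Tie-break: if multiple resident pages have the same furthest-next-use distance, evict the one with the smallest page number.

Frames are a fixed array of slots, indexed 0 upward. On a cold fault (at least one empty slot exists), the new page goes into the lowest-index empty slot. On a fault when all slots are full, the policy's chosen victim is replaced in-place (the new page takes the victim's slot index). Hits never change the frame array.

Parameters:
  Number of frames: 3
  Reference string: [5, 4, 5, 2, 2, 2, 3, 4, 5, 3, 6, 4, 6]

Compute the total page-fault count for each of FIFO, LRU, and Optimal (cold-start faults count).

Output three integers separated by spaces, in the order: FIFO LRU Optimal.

Answer: 7 8 5

Derivation:
--- FIFO ---
  step 0: ref 5 -> FAULT, frames=[5,-,-] (faults so far: 1)
  step 1: ref 4 -> FAULT, frames=[5,4,-] (faults so far: 2)
  step 2: ref 5 -> HIT, frames=[5,4,-] (faults so far: 2)
  step 3: ref 2 -> FAULT, frames=[5,4,2] (faults so far: 3)
  step 4: ref 2 -> HIT, frames=[5,4,2] (faults so far: 3)
  step 5: ref 2 -> HIT, frames=[5,4,2] (faults so far: 3)
  step 6: ref 3 -> FAULT, evict 5, frames=[3,4,2] (faults so far: 4)
  step 7: ref 4 -> HIT, frames=[3,4,2] (faults so far: 4)
  step 8: ref 5 -> FAULT, evict 4, frames=[3,5,2] (faults so far: 5)
  step 9: ref 3 -> HIT, frames=[3,5,2] (faults so far: 5)
  step 10: ref 6 -> FAULT, evict 2, frames=[3,5,6] (faults so far: 6)
  step 11: ref 4 -> FAULT, evict 3, frames=[4,5,6] (faults so far: 7)
  step 12: ref 6 -> HIT, frames=[4,5,6] (faults so far: 7)
  FIFO total faults: 7
--- LRU ---
  step 0: ref 5 -> FAULT, frames=[5,-,-] (faults so far: 1)
  step 1: ref 4 -> FAULT, frames=[5,4,-] (faults so far: 2)
  step 2: ref 5 -> HIT, frames=[5,4,-] (faults so far: 2)
  step 3: ref 2 -> FAULT, frames=[5,4,2] (faults so far: 3)
  step 4: ref 2 -> HIT, frames=[5,4,2] (faults so far: 3)
  step 5: ref 2 -> HIT, frames=[5,4,2] (faults so far: 3)
  step 6: ref 3 -> FAULT, evict 4, frames=[5,3,2] (faults so far: 4)
  step 7: ref 4 -> FAULT, evict 5, frames=[4,3,2] (faults so far: 5)
  step 8: ref 5 -> FAULT, evict 2, frames=[4,3,5] (faults so far: 6)
  step 9: ref 3 -> HIT, frames=[4,3,5] (faults so far: 6)
  step 10: ref 6 -> FAULT, evict 4, frames=[6,3,5] (faults so far: 7)
  step 11: ref 4 -> FAULT, evict 5, frames=[6,3,4] (faults so far: 8)
  step 12: ref 6 -> HIT, frames=[6,3,4] (faults so far: 8)
  LRU total faults: 8
--- Optimal ---
  step 0: ref 5 -> FAULT, frames=[5,-,-] (faults so far: 1)
  step 1: ref 4 -> FAULT, frames=[5,4,-] (faults so far: 2)
  step 2: ref 5 -> HIT, frames=[5,4,-] (faults so far: 2)
  step 3: ref 2 -> FAULT, frames=[5,4,2] (faults so far: 3)
  step 4: ref 2 -> HIT, frames=[5,4,2] (faults so far: 3)
  step 5: ref 2 -> HIT, frames=[5,4,2] (faults so far: 3)
  step 6: ref 3 -> FAULT, evict 2, frames=[5,4,3] (faults so far: 4)
  step 7: ref 4 -> HIT, frames=[5,4,3] (faults so far: 4)
  step 8: ref 5 -> HIT, frames=[5,4,3] (faults so far: 4)
  step 9: ref 3 -> HIT, frames=[5,4,3] (faults so far: 4)
  step 10: ref 6 -> FAULT, evict 3, frames=[5,4,6] (faults so far: 5)
  step 11: ref 4 -> HIT, frames=[5,4,6] (faults so far: 5)
  step 12: ref 6 -> HIT, frames=[5,4,6] (faults so far: 5)
  Optimal total faults: 5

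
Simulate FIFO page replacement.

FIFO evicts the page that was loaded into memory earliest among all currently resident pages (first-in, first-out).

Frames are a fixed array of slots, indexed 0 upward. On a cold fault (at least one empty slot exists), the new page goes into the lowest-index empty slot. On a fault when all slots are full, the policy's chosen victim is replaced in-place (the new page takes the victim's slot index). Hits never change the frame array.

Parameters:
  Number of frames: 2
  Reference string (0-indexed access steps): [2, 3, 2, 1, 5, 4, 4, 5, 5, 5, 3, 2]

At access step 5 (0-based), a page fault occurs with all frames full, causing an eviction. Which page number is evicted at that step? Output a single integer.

Answer: 1

Derivation:
Step 0: ref 2 -> FAULT, frames=[2,-]
Step 1: ref 3 -> FAULT, frames=[2,3]
Step 2: ref 2 -> HIT, frames=[2,3]
Step 3: ref 1 -> FAULT, evict 2, frames=[1,3]
Step 4: ref 5 -> FAULT, evict 3, frames=[1,5]
Step 5: ref 4 -> FAULT, evict 1, frames=[4,5]
At step 5: evicted page 1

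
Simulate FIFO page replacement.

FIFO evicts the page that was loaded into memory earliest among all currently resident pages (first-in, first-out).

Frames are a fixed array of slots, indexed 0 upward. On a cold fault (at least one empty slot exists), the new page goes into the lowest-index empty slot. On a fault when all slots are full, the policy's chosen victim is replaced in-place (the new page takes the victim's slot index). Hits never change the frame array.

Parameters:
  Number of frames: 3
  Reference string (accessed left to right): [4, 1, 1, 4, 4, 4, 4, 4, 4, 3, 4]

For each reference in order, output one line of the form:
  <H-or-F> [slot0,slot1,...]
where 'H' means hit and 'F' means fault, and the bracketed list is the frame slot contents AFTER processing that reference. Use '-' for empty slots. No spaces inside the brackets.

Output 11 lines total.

F [4,-,-]
F [4,1,-]
H [4,1,-]
H [4,1,-]
H [4,1,-]
H [4,1,-]
H [4,1,-]
H [4,1,-]
H [4,1,-]
F [4,1,3]
H [4,1,3]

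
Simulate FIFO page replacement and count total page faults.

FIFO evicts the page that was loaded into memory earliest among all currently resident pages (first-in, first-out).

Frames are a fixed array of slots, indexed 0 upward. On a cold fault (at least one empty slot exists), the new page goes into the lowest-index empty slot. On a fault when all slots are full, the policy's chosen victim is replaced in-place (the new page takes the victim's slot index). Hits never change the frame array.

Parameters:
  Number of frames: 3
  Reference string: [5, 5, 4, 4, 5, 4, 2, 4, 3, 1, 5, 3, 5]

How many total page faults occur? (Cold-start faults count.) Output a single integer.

Step 0: ref 5 → FAULT, frames=[5,-,-]
Step 1: ref 5 → HIT, frames=[5,-,-]
Step 2: ref 4 → FAULT, frames=[5,4,-]
Step 3: ref 4 → HIT, frames=[5,4,-]
Step 4: ref 5 → HIT, frames=[5,4,-]
Step 5: ref 4 → HIT, frames=[5,4,-]
Step 6: ref 2 → FAULT, frames=[5,4,2]
Step 7: ref 4 → HIT, frames=[5,4,2]
Step 8: ref 3 → FAULT (evict 5), frames=[3,4,2]
Step 9: ref 1 → FAULT (evict 4), frames=[3,1,2]
Step 10: ref 5 → FAULT (evict 2), frames=[3,1,5]
Step 11: ref 3 → HIT, frames=[3,1,5]
Step 12: ref 5 → HIT, frames=[3,1,5]
Total faults: 6

Answer: 6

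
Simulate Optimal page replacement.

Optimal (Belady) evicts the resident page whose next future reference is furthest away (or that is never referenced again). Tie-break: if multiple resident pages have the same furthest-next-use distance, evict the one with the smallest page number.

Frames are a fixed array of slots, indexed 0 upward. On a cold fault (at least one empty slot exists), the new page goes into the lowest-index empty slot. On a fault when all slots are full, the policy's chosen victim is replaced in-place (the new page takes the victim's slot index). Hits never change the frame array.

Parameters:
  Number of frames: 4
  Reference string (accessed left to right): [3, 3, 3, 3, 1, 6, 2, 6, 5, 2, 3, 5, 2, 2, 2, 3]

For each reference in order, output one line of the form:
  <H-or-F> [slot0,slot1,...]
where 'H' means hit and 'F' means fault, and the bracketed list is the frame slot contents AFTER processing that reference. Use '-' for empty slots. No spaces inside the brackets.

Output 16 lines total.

F [3,-,-,-]
H [3,-,-,-]
H [3,-,-,-]
H [3,-,-,-]
F [3,1,-,-]
F [3,1,6,-]
F [3,1,6,2]
H [3,1,6,2]
F [3,5,6,2]
H [3,5,6,2]
H [3,5,6,2]
H [3,5,6,2]
H [3,5,6,2]
H [3,5,6,2]
H [3,5,6,2]
H [3,5,6,2]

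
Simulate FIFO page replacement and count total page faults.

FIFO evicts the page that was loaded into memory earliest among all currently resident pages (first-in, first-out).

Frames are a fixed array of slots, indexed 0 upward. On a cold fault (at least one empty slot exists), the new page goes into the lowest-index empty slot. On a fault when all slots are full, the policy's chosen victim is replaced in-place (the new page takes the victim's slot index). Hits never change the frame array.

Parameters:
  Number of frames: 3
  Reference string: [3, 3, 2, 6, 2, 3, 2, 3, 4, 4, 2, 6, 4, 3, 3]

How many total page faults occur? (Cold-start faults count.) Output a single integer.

Answer: 5

Derivation:
Step 0: ref 3 → FAULT, frames=[3,-,-]
Step 1: ref 3 → HIT, frames=[3,-,-]
Step 2: ref 2 → FAULT, frames=[3,2,-]
Step 3: ref 6 → FAULT, frames=[3,2,6]
Step 4: ref 2 → HIT, frames=[3,2,6]
Step 5: ref 3 → HIT, frames=[3,2,6]
Step 6: ref 2 → HIT, frames=[3,2,6]
Step 7: ref 3 → HIT, frames=[3,2,6]
Step 8: ref 4 → FAULT (evict 3), frames=[4,2,6]
Step 9: ref 4 → HIT, frames=[4,2,6]
Step 10: ref 2 → HIT, frames=[4,2,6]
Step 11: ref 6 → HIT, frames=[4,2,6]
Step 12: ref 4 → HIT, frames=[4,2,6]
Step 13: ref 3 → FAULT (evict 2), frames=[4,3,6]
Step 14: ref 3 → HIT, frames=[4,3,6]
Total faults: 5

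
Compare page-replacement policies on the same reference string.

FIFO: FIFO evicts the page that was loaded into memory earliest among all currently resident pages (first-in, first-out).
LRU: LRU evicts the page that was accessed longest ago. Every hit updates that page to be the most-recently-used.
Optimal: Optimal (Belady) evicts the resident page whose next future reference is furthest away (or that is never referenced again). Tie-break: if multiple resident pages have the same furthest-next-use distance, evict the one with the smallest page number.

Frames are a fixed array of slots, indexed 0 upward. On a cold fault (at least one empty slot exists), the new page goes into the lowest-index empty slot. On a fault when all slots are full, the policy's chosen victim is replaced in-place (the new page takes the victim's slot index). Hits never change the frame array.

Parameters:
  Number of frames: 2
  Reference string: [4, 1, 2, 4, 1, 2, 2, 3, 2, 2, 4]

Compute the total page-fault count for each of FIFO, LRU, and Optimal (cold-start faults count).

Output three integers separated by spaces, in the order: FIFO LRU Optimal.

Answer: 8 8 6

Derivation:
--- FIFO ---
  step 0: ref 4 -> FAULT, frames=[4,-] (faults so far: 1)
  step 1: ref 1 -> FAULT, frames=[4,1] (faults so far: 2)
  step 2: ref 2 -> FAULT, evict 4, frames=[2,1] (faults so far: 3)
  step 3: ref 4 -> FAULT, evict 1, frames=[2,4] (faults so far: 4)
  step 4: ref 1 -> FAULT, evict 2, frames=[1,4] (faults so far: 5)
  step 5: ref 2 -> FAULT, evict 4, frames=[1,2] (faults so far: 6)
  step 6: ref 2 -> HIT, frames=[1,2] (faults so far: 6)
  step 7: ref 3 -> FAULT, evict 1, frames=[3,2] (faults so far: 7)
  step 8: ref 2 -> HIT, frames=[3,2] (faults so far: 7)
  step 9: ref 2 -> HIT, frames=[3,2] (faults so far: 7)
  step 10: ref 4 -> FAULT, evict 2, frames=[3,4] (faults so far: 8)
  FIFO total faults: 8
--- LRU ---
  step 0: ref 4 -> FAULT, frames=[4,-] (faults so far: 1)
  step 1: ref 1 -> FAULT, frames=[4,1] (faults so far: 2)
  step 2: ref 2 -> FAULT, evict 4, frames=[2,1] (faults so far: 3)
  step 3: ref 4 -> FAULT, evict 1, frames=[2,4] (faults so far: 4)
  step 4: ref 1 -> FAULT, evict 2, frames=[1,4] (faults so far: 5)
  step 5: ref 2 -> FAULT, evict 4, frames=[1,2] (faults so far: 6)
  step 6: ref 2 -> HIT, frames=[1,2] (faults so far: 6)
  step 7: ref 3 -> FAULT, evict 1, frames=[3,2] (faults so far: 7)
  step 8: ref 2 -> HIT, frames=[3,2] (faults so far: 7)
  step 9: ref 2 -> HIT, frames=[3,2] (faults so far: 7)
  step 10: ref 4 -> FAULT, evict 3, frames=[4,2] (faults so far: 8)
  LRU total faults: 8
--- Optimal ---
  step 0: ref 4 -> FAULT, frames=[4,-] (faults so far: 1)
  step 1: ref 1 -> FAULT, frames=[4,1] (faults so far: 2)
  step 2: ref 2 -> FAULT, evict 1, frames=[4,2] (faults so far: 3)
  step 3: ref 4 -> HIT, frames=[4,2] (faults so far: 3)
  step 4: ref 1 -> FAULT, evict 4, frames=[1,2] (faults so far: 4)
  step 5: ref 2 -> HIT, frames=[1,2] (faults so far: 4)
  step 6: ref 2 -> HIT, frames=[1,2] (faults so far: 4)
  step 7: ref 3 -> FAULT, evict 1, frames=[3,2] (faults so far: 5)
  step 8: ref 2 -> HIT, frames=[3,2] (faults so far: 5)
  step 9: ref 2 -> HIT, frames=[3,2] (faults so far: 5)
  step 10: ref 4 -> FAULT, evict 2, frames=[3,4] (faults so far: 6)
  Optimal total faults: 6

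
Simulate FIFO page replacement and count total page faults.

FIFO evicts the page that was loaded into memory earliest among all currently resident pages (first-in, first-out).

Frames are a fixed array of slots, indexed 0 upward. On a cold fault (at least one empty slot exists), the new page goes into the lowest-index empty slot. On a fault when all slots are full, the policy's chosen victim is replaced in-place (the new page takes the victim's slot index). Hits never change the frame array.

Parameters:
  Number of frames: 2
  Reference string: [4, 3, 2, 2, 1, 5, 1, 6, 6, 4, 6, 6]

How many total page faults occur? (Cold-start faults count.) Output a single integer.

Step 0: ref 4 → FAULT, frames=[4,-]
Step 1: ref 3 → FAULT, frames=[4,3]
Step 2: ref 2 → FAULT (evict 4), frames=[2,3]
Step 3: ref 2 → HIT, frames=[2,3]
Step 4: ref 1 → FAULT (evict 3), frames=[2,1]
Step 5: ref 5 → FAULT (evict 2), frames=[5,1]
Step 6: ref 1 → HIT, frames=[5,1]
Step 7: ref 6 → FAULT (evict 1), frames=[5,6]
Step 8: ref 6 → HIT, frames=[5,6]
Step 9: ref 4 → FAULT (evict 5), frames=[4,6]
Step 10: ref 6 → HIT, frames=[4,6]
Step 11: ref 6 → HIT, frames=[4,6]
Total faults: 7

Answer: 7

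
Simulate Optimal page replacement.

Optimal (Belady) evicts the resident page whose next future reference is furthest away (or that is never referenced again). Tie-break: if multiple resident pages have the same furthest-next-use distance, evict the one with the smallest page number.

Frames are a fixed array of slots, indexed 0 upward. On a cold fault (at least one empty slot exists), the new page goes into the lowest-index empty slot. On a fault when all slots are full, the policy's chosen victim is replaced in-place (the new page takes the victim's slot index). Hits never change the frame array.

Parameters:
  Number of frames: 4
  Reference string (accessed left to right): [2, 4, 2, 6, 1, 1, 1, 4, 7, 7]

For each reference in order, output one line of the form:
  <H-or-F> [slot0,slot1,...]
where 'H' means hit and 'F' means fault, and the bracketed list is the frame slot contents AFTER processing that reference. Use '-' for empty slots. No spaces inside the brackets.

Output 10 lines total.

F [2,-,-,-]
F [2,4,-,-]
H [2,4,-,-]
F [2,4,6,-]
F [2,4,6,1]
H [2,4,6,1]
H [2,4,6,1]
H [2,4,6,1]
F [2,4,6,7]
H [2,4,6,7]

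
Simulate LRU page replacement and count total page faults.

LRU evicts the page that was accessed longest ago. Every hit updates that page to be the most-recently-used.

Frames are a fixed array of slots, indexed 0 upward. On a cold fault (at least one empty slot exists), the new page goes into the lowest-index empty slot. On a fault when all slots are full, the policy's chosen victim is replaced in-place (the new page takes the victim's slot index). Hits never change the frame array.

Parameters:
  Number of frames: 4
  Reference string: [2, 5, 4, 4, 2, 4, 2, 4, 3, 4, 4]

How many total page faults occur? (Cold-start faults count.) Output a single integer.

Answer: 4

Derivation:
Step 0: ref 2 → FAULT, frames=[2,-,-,-]
Step 1: ref 5 → FAULT, frames=[2,5,-,-]
Step 2: ref 4 → FAULT, frames=[2,5,4,-]
Step 3: ref 4 → HIT, frames=[2,5,4,-]
Step 4: ref 2 → HIT, frames=[2,5,4,-]
Step 5: ref 4 → HIT, frames=[2,5,4,-]
Step 6: ref 2 → HIT, frames=[2,5,4,-]
Step 7: ref 4 → HIT, frames=[2,5,4,-]
Step 8: ref 3 → FAULT, frames=[2,5,4,3]
Step 9: ref 4 → HIT, frames=[2,5,4,3]
Step 10: ref 4 → HIT, frames=[2,5,4,3]
Total faults: 4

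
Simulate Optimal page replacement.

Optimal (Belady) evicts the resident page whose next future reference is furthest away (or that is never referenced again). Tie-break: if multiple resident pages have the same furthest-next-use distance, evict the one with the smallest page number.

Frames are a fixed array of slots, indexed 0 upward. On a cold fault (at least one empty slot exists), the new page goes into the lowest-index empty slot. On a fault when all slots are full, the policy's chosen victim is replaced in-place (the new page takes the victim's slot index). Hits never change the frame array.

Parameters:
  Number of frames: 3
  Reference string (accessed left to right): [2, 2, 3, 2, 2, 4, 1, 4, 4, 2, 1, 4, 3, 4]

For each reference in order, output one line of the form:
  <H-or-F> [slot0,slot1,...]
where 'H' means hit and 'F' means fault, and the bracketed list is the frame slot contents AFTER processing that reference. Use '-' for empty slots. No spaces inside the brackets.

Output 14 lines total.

F [2,-,-]
H [2,-,-]
F [2,3,-]
H [2,3,-]
H [2,3,-]
F [2,3,4]
F [2,1,4]
H [2,1,4]
H [2,1,4]
H [2,1,4]
H [2,1,4]
H [2,1,4]
F [2,3,4]
H [2,3,4]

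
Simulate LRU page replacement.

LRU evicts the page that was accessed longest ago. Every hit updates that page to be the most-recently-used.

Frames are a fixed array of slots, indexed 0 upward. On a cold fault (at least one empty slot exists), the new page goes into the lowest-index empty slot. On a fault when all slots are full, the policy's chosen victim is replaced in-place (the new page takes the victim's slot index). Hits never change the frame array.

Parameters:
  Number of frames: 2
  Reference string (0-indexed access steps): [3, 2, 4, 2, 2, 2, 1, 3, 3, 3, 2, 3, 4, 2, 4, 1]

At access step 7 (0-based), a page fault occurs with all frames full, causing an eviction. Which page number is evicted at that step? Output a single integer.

Step 0: ref 3 -> FAULT, frames=[3,-]
Step 1: ref 2 -> FAULT, frames=[3,2]
Step 2: ref 4 -> FAULT, evict 3, frames=[4,2]
Step 3: ref 2 -> HIT, frames=[4,2]
Step 4: ref 2 -> HIT, frames=[4,2]
Step 5: ref 2 -> HIT, frames=[4,2]
Step 6: ref 1 -> FAULT, evict 4, frames=[1,2]
Step 7: ref 3 -> FAULT, evict 2, frames=[1,3]
At step 7: evicted page 2

Answer: 2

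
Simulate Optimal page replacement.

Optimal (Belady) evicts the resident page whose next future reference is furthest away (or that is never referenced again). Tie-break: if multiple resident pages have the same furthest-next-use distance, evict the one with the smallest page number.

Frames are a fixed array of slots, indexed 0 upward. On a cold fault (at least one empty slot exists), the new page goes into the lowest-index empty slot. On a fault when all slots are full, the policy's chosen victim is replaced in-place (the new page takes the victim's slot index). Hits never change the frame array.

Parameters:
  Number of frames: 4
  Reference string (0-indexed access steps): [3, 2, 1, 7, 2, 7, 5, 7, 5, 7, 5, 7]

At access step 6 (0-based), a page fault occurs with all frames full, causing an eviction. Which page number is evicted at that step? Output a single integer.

Answer: 1

Derivation:
Step 0: ref 3 -> FAULT, frames=[3,-,-,-]
Step 1: ref 2 -> FAULT, frames=[3,2,-,-]
Step 2: ref 1 -> FAULT, frames=[3,2,1,-]
Step 3: ref 7 -> FAULT, frames=[3,2,1,7]
Step 4: ref 2 -> HIT, frames=[3,2,1,7]
Step 5: ref 7 -> HIT, frames=[3,2,1,7]
Step 6: ref 5 -> FAULT, evict 1, frames=[3,2,5,7]
At step 6: evicted page 1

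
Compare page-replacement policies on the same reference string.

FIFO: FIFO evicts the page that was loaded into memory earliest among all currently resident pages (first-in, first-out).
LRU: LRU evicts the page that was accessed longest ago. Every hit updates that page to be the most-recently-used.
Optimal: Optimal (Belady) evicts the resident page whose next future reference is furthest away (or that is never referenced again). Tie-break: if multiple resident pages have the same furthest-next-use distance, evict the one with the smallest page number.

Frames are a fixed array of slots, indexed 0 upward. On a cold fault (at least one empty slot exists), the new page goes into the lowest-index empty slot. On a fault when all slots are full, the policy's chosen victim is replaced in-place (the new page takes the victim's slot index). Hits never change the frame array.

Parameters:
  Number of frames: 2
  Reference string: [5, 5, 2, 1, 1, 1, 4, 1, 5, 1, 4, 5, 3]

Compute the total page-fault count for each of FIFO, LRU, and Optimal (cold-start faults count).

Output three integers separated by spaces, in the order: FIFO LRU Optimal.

Answer: 9 8 7

Derivation:
--- FIFO ---
  step 0: ref 5 -> FAULT, frames=[5,-] (faults so far: 1)
  step 1: ref 5 -> HIT, frames=[5,-] (faults so far: 1)
  step 2: ref 2 -> FAULT, frames=[5,2] (faults so far: 2)
  step 3: ref 1 -> FAULT, evict 5, frames=[1,2] (faults so far: 3)
  step 4: ref 1 -> HIT, frames=[1,2] (faults so far: 3)
  step 5: ref 1 -> HIT, frames=[1,2] (faults so far: 3)
  step 6: ref 4 -> FAULT, evict 2, frames=[1,4] (faults so far: 4)
  step 7: ref 1 -> HIT, frames=[1,4] (faults so far: 4)
  step 8: ref 5 -> FAULT, evict 1, frames=[5,4] (faults so far: 5)
  step 9: ref 1 -> FAULT, evict 4, frames=[5,1] (faults so far: 6)
  step 10: ref 4 -> FAULT, evict 5, frames=[4,1] (faults so far: 7)
  step 11: ref 5 -> FAULT, evict 1, frames=[4,5] (faults so far: 8)
  step 12: ref 3 -> FAULT, evict 4, frames=[3,5] (faults so far: 9)
  FIFO total faults: 9
--- LRU ---
  step 0: ref 5 -> FAULT, frames=[5,-] (faults so far: 1)
  step 1: ref 5 -> HIT, frames=[5,-] (faults so far: 1)
  step 2: ref 2 -> FAULT, frames=[5,2] (faults so far: 2)
  step 3: ref 1 -> FAULT, evict 5, frames=[1,2] (faults so far: 3)
  step 4: ref 1 -> HIT, frames=[1,2] (faults so far: 3)
  step 5: ref 1 -> HIT, frames=[1,2] (faults so far: 3)
  step 6: ref 4 -> FAULT, evict 2, frames=[1,4] (faults so far: 4)
  step 7: ref 1 -> HIT, frames=[1,4] (faults so far: 4)
  step 8: ref 5 -> FAULT, evict 4, frames=[1,5] (faults so far: 5)
  step 9: ref 1 -> HIT, frames=[1,5] (faults so far: 5)
  step 10: ref 4 -> FAULT, evict 5, frames=[1,4] (faults so far: 6)
  step 11: ref 5 -> FAULT, evict 1, frames=[5,4] (faults so far: 7)
  step 12: ref 3 -> FAULT, evict 4, frames=[5,3] (faults so far: 8)
  LRU total faults: 8
--- Optimal ---
  step 0: ref 5 -> FAULT, frames=[5,-] (faults so far: 1)
  step 1: ref 5 -> HIT, frames=[5,-] (faults so far: 1)
  step 2: ref 2 -> FAULT, frames=[5,2] (faults so far: 2)
  step 3: ref 1 -> FAULT, evict 2, frames=[5,1] (faults so far: 3)
  step 4: ref 1 -> HIT, frames=[5,1] (faults so far: 3)
  step 5: ref 1 -> HIT, frames=[5,1] (faults so far: 3)
  step 6: ref 4 -> FAULT, evict 5, frames=[4,1] (faults so far: 4)
  step 7: ref 1 -> HIT, frames=[4,1] (faults so far: 4)
  step 8: ref 5 -> FAULT, evict 4, frames=[5,1] (faults so far: 5)
  step 9: ref 1 -> HIT, frames=[5,1] (faults so far: 5)
  step 10: ref 4 -> FAULT, evict 1, frames=[5,4] (faults so far: 6)
  step 11: ref 5 -> HIT, frames=[5,4] (faults so far: 6)
  step 12: ref 3 -> FAULT, evict 4, frames=[5,3] (faults so far: 7)
  Optimal total faults: 7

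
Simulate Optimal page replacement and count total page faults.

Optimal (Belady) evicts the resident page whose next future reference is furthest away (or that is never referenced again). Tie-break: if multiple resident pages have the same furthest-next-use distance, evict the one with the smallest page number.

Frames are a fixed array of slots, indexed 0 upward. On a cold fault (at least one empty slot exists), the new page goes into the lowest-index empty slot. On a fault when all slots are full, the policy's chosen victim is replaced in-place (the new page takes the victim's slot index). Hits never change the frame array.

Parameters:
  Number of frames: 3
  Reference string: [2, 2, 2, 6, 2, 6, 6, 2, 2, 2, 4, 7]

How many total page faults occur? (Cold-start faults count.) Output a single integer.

Step 0: ref 2 → FAULT, frames=[2,-,-]
Step 1: ref 2 → HIT, frames=[2,-,-]
Step 2: ref 2 → HIT, frames=[2,-,-]
Step 3: ref 6 → FAULT, frames=[2,6,-]
Step 4: ref 2 → HIT, frames=[2,6,-]
Step 5: ref 6 → HIT, frames=[2,6,-]
Step 6: ref 6 → HIT, frames=[2,6,-]
Step 7: ref 2 → HIT, frames=[2,6,-]
Step 8: ref 2 → HIT, frames=[2,6,-]
Step 9: ref 2 → HIT, frames=[2,6,-]
Step 10: ref 4 → FAULT, frames=[2,6,4]
Step 11: ref 7 → FAULT (evict 2), frames=[7,6,4]
Total faults: 4

Answer: 4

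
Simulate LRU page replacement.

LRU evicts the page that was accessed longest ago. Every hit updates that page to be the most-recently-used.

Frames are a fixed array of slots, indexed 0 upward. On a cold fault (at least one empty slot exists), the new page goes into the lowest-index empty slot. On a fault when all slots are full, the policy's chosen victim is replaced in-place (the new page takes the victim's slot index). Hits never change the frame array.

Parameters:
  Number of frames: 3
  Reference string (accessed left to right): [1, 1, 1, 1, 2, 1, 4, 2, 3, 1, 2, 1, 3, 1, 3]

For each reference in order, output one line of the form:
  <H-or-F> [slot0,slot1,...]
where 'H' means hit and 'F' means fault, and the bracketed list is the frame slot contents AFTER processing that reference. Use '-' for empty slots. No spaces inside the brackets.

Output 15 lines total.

F [1,-,-]
H [1,-,-]
H [1,-,-]
H [1,-,-]
F [1,2,-]
H [1,2,-]
F [1,2,4]
H [1,2,4]
F [3,2,4]
F [3,2,1]
H [3,2,1]
H [3,2,1]
H [3,2,1]
H [3,2,1]
H [3,2,1]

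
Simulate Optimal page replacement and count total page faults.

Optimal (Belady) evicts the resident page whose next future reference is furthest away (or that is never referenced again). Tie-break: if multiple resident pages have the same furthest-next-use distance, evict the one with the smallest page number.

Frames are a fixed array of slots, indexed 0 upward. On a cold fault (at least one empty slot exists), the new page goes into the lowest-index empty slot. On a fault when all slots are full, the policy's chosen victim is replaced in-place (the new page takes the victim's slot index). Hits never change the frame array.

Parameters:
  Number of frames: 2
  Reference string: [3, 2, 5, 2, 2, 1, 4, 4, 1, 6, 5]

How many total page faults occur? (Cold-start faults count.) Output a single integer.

Step 0: ref 3 → FAULT, frames=[3,-]
Step 1: ref 2 → FAULT, frames=[3,2]
Step 2: ref 5 → FAULT (evict 3), frames=[5,2]
Step 3: ref 2 → HIT, frames=[5,2]
Step 4: ref 2 → HIT, frames=[5,2]
Step 5: ref 1 → FAULT (evict 2), frames=[5,1]
Step 6: ref 4 → FAULT (evict 5), frames=[4,1]
Step 7: ref 4 → HIT, frames=[4,1]
Step 8: ref 1 → HIT, frames=[4,1]
Step 9: ref 6 → FAULT (evict 1), frames=[4,6]
Step 10: ref 5 → FAULT (evict 4), frames=[5,6]
Total faults: 7

Answer: 7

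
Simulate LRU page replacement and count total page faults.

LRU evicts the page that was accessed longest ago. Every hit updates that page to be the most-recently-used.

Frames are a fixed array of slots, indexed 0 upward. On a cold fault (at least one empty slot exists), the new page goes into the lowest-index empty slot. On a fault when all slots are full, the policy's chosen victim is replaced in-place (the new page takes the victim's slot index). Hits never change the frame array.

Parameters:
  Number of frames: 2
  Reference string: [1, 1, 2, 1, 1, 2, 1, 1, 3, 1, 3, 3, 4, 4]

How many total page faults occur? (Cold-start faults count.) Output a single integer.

Step 0: ref 1 → FAULT, frames=[1,-]
Step 1: ref 1 → HIT, frames=[1,-]
Step 2: ref 2 → FAULT, frames=[1,2]
Step 3: ref 1 → HIT, frames=[1,2]
Step 4: ref 1 → HIT, frames=[1,2]
Step 5: ref 2 → HIT, frames=[1,2]
Step 6: ref 1 → HIT, frames=[1,2]
Step 7: ref 1 → HIT, frames=[1,2]
Step 8: ref 3 → FAULT (evict 2), frames=[1,3]
Step 9: ref 1 → HIT, frames=[1,3]
Step 10: ref 3 → HIT, frames=[1,3]
Step 11: ref 3 → HIT, frames=[1,3]
Step 12: ref 4 → FAULT (evict 1), frames=[4,3]
Step 13: ref 4 → HIT, frames=[4,3]
Total faults: 4

Answer: 4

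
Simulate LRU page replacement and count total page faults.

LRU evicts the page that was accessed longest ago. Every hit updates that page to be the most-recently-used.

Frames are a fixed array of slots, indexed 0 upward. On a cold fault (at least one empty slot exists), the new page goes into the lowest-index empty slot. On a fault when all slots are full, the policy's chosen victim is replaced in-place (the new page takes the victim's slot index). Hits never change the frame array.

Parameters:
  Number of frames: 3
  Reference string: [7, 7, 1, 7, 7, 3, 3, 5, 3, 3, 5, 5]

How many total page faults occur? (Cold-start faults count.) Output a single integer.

Step 0: ref 7 → FAULT, frames=[7,-,-]
Step 1: ref 7 → HIT, frames=[7,-,-]
Step 2: ref 1 → FAULT, frames=[7,1,-]
Step 3: ref 7 → HIT, frames=[7,1,-]
Step 4: ref 7 → HIT, frames=[7,1,-]
Step 5: ref 3 → FAULT, frames=[7,1,3]
Step 6: ref 3 → HIT, frames=[7,1,3]
Step 7: ref 5 → FAULT (evict 1), frames=[7,5,3]
Step 8: ref 3 → HIT, frames=[7,5,3]
Step 9: ref 3 → HIT, frames=[7,5,3]
Step 10: ref 5 → HIT, frames=[7,5,3]
Step 11: ref 5 → HIT, frames=[7,5,3]
Total faults: 4

Answer: 4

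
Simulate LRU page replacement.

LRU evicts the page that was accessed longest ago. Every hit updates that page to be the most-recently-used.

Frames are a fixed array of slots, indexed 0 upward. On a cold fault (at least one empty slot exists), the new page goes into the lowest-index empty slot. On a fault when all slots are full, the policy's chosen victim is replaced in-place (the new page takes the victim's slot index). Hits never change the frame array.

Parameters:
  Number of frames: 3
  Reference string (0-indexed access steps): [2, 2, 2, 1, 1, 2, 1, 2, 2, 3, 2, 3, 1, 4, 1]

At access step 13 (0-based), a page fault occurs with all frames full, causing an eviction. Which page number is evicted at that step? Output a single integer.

Step 0: ref 2 -> FAULT, frames=[2,-,-]
Step 1: ref 2 -> HIT, frames=[2,-,-]
Step 2: ref 2 -> HIT, frames=[2,-,-]
Step 3: ref 1 -> FAULT, frames=[2,1,-]
Step 4: ref 1 -> HIT, frames=[2,1,-]
Step 5: ref 2 -> HIT, frames=[2,1,-]
Step 6: ref 1 -> HIT, frames=[2,1,-]
Step 7: ref 2 -> HIT, frames=[2,1,-]
Step 8: ref 2 -> HIT, frames=[2,1,-]
Step 9: ref 3 -> FAULT, frames=[2,1,3]
Step 10: ref 2 -> HIT, frames=[2,1,3]
Step 11: ref 3 -> HIT, frames=[2,1,3]
Step 12: ref 1 -> HIT, frames=[2,1,3]
Step 13: ref 4 -> FAULT, evict 2, frames=[4,1,3]
At step 13: evicted page 2

Answer: 2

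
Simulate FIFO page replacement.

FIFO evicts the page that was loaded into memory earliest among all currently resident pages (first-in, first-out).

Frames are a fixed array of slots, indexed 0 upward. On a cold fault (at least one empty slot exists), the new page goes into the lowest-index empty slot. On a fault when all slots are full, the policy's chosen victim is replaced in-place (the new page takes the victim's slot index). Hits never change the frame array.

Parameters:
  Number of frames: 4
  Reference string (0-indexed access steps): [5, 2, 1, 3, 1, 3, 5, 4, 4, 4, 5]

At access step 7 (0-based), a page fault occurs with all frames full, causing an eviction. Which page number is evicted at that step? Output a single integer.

Step 0: ref 5 -> FAULT, frames=[5,-,-,-]
Step 1: ref 2 -> FAULT, frames=[5,2,-,-]
Step 2: ref 1 -> FAULT, frames=[5,2,1,-]
Step 3: ref 3 -> FAULT, frames=[5,2,1,3]
Step 4: ref 1 -> HIT, frames=[5,2,1,3]
Step 5: ref 3 -> HIT, frames=[5,2,1,3]
Step 6: ref 5 -> HIT, frames=[5,2,1,3]
Step 7: ref 4 -> FAULT, evict 5, frames=[4,2,1,3]
At step 7: evicted page 5

Answer: 5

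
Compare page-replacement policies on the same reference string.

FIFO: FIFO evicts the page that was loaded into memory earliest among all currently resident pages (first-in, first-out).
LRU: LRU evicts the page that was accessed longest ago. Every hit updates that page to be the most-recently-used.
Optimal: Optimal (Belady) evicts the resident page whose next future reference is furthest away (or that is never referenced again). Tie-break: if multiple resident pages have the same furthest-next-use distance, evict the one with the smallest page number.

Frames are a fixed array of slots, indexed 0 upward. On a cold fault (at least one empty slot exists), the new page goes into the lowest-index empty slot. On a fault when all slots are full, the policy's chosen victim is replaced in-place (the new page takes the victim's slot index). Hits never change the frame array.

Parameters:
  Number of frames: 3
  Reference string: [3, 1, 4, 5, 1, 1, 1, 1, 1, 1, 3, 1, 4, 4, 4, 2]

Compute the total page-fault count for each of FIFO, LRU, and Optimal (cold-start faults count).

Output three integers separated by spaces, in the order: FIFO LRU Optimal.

Answer: 8 7 6

Derivation:
--- FIFO ---
  step 0: ref 3 -> FAULT, frames=[3,-,-] (faults so far: 1)
  step 1: ref 1 -> FAULT, frames=[3,1,-] (faults so far: 2)
  step 2: ref 4 -> FAULT, frames=[3,1,4] (faults so far: 3)
  step 3: ref 5 -> FAULT, evict 3, frames=[5,1,4] (faults so far: 4)
  step 4: ref 1 -> HIT, frames=[5,1,4] (faults so far: 4)
  step 5: ref 1 -> HIT, frames=[5,1,4] (faults so far: 4)
  step 6: ref 1 -> HIT, frames=[5,1,4] (faults so far: 4)
  step 7: ref 1 -> HIT, frames=[5,1,4] (faults so far: 4)
  step 8: ref 1 -> HIT, frames=[5,1,4] (faults so far: 4)
  step 9: ref 1 -> HIT, frames=[5,1,4] (faults so far: 4)
  step 10: ref 3 -> FAULT, evict 1, frames=[5,3,4] (faults so far: 5)
  step 11: ref 1 -> FAULT, evict 4, frames=[5,3,1] (faults so far: 6)
  step 12: ref 4 -> FAULT, evict 5, frames=[4,3,1] (faults so far: 7)
  step 13: ref 4 -> HIT, frames=[4,3,1] (faults so far: 7)
  step 14: ref 4 -> HIT, frames=[4,3,1] (faults so far: 7)
  step 15: ref 2 -> FAULT, evict 3, frames=[4,2,1] (faults so far: 8)
  FIFO total faults: 8
--- LRU ---
  step 0: ref 3 -> FAULT, frames=[3,-,-] (faults so far: 1)
  step 1: ref 1 -> FAULT, frames=[3,1,-] (faults so far: 2)
  step 2: ref 4 -> FAULT, frames=[3,1,4] (faults so far: 3)
  step 3: ref 5 -> FAULT, evict 3, frames=[5,1,4] (faults so far: 4)
  step 4: ref 1 -> HIT, frames=[5,1,4] (faults so far: 4)
  step 5: ref 1 -> HIT, frames=[5,1,4] (faults so far: 4)
  step 6: ref 1 -> HIT, frames=[5,1,4] (faults so far: 4)
  step 7: ref 1 -> HIT, frames=[5,1,4] (faults so far: 4)
  step 8: ref 1 -> HIT, frames=[5,1,4] (faults so far: 4)
  step 9: ref 1 -> HIT, frames=[5,1,4] (faults so far: 4)
  step 10: ref 3 -> FAULT, evict 4, frames=[5,1,3] (faults so far: 5)
  step 11: ref 1 -> HIT, frames=[5,1,3] (faults so far: 5)
  step 12: ref 4 -> FAULT, evict 5, frames=[4,1,3] (faults so far: 6)
  step 13: ref 4 -> HIT, frames=[4,1,3] (faults so far: 6)
  step 14: ref 4 -> HIT, frames=[4,1,3] (faults so far: 6)
  step 15: ref 2 -> FAULT, evict 3, frames=[4,1,2] (faults so far: 7)
  LRU total faults: 7
--- Optimal ---
  step 0: ref 3 -> FAULT, frames=[3,-,-] (faults so far: 1)
  step 1: ref 1 -> FAULT, frames=[3,1,-] (faults so far: 2)
  step 2: ref 4 -> FAULT, frames=[3,1,4] (faults so far: 3)
  step 3: ref 5 -> FAULT, evict 4, frames=[3,1,5] (faults so far: 4)
  step 4: ref 1 -> HIT, frames=[3,1,5] (faults so far: 4)
  step 5: ref 1 -> HIT, frames=[3,1,5] (faults so far: 4)
  step 6: ref 1 -> HIT, frames=[3,1,5] (faults so far: 4)
  step 7: ref 1 -> HIT, frames=[3,1,5] (faults so far: 4)
  step 8: ref 1 -> HIT, frames=[3,1,5] (faults so far: 4)
  step 9: ref 1 -> HIT, frames=[3,1,5] (faults so far: 4)
  step 10: ref 3 -> HIT, frames=[3,1,5] (faults so far: 4)
  step 11: ref 1 -> HIT, frames=[3,1,5] (faults so far: 4)
  step 12: ref 4 -> FAULT, evict 1, frames=[3,4,5] (faults so far: 5)
  step 13: ref 4 -> HIT, frames=[3,4,5] (faults so far: 5)
  step 14: ref 4 -> HIT, frames=[3,4,5] (faults so far: 5)
  step 15: ref 2 -> FAULT, evict 3, frames=[2,4,5] (faults so far: 6)
  Optimal total faults: 6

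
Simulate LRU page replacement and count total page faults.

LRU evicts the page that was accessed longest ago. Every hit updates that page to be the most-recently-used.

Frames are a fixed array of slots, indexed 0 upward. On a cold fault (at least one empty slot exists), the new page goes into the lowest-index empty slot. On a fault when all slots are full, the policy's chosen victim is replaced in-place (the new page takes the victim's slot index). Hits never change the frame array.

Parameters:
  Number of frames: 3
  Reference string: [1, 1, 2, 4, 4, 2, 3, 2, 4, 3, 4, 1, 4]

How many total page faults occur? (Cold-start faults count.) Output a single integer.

Answer: 5

Derivation:
Step 0: ref 1 → FAULT, frames=[1,-,-]
Step 1: ref 1 → HIT, frames=[1,-,-]
Step 2: ref 2 → FAULT, frames=[1,2,-]
Step 3: ref 4 → FAULT, frames=[1,2,4]
Step 4: ref 4 → HIT, frames=[1,2,4]
Step 5: ref 2 → HIT, frames=[1,2,4]
Step 6: ref 3 → FAULT (evict 1), frames=[3,2,4]
Step 7: ref 2 → HIT, frames=[3,2,4]
Step 8: ref 4 → HIT, frames=[3,2,4]
Step 9: ref 3 → HIT, frames=[3,2,4]
Step 10: ref 4 → HIT, frames=[3,2,4]
Step 11: ref 1 → FAULT (evict 2), frames=[3,1,4]
Step 12: ref 4 → HIT, frames=[3,1,4]
Total faults: 5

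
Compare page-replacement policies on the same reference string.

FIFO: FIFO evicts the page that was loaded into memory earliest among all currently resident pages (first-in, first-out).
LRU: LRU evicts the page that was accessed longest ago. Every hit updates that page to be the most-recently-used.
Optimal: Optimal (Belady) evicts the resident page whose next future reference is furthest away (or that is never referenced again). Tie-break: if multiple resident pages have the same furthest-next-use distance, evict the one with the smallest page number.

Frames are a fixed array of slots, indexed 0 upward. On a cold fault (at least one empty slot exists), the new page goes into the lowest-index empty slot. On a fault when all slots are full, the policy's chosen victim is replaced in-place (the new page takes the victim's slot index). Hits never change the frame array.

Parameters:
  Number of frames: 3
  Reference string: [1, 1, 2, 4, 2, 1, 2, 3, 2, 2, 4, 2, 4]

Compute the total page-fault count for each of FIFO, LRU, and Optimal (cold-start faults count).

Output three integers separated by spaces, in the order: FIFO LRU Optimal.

--- FIFO ---
  step 0: ref 1 -> FAULT, frames=[1,-,-] (faults so far: 1)
  step 1: ref 1 -> HIT, frames=[1,-,-] (faults so far: 1)
  step 2: ref 2 -> FAULT, frames=[1,2,-] (faults so far: 2)
  step 3: ref 4 -> FAULT, frames=[1,2,4] (faults so far: 3)
  step 4: ref 2 -> HIT, frames=[1,2,4] (faults so far: 3)
  step 5: ref 1 -> HIT, frames=[1,2,4] (faults so far: 3)
  step 6: ref 2 -> HIT, frames=[1,2,4] (faults so far: 3)
  step 7: ref 3 -> FAULT, evict 1, frames=[3,2,4] (faults so far: 4)
  step 8: ref 2 -> HIT, frames=[3,2,4] (faults so far: 4)
  step 9: ref 2 -> HIT, frames=[3,2,4] (faults so far: 4)
  step 10: ref 4 -> HIT, frames=[3,2,4] (faults so far: 4)
  step 11: ref 2 -> HIT, frames=[3,2,4] (faults so far: 4)
  step 12: ref 4 -> HIT, frames=[3,2,4] (faults so far: 4)
  FIFO total faults: 4
--- LRU ---
  step 0: ref 1 -> FAULT, frames=[1,-,-] (faults so far: 1)
  step 1: ref 1 -> HIT, frames=[1,-,-] (faults so far: 1)
  step 2: ref 2 -> FAULT, frames=[1,2,-] (faults so far: 2)
  step 3: ref 4 -> FAULT, frames=[1,2,4] (faults so far: 3)
  step 4: ref 2 -> HIT, frames=[1,2,4] (faults so far: 3)
  step 5: ref 1 -> HIT, frames=[1,2,4] (faults so far: 3)
  step 6: ref 2 -> HIT, frames=[1,2,4] (faults so far: 3)
  step 7: ref 3 -> FAULT, evict 4, frames=[1,2,3] (faults so far: 4)
  step 8: ref 2 -> HIT, frames=[1,2,3] (faults so far: 4)
  step 9: ref 2 -> HIT, frames=[1,2,3] (faults so far: 4)
  step 10: ref 4 -> FAULT, evict 1, frames=[4,2,3] (faults so far: 5)
  step 11: ref 2 -> HIT, frames=[4,2,3] (faults so far: 5)
  step 12: ref 4 -> HIT, frames=[4,2,3] (faults so far: 5)
  LRU total faults: 5
--- Optimal ---
  step 0: ref 1 -> FAULT, frames=[1,-,-] (faults so far: 1)
  step 1: ref 1 -> HIT, frames=[1,-,-] (faults so far: 1)
  step 2: ref 2 -> FAULT, frames=[1,2,-] (faults so far: 2)
  step 3: ref 4 -> FAULT, frames=[1,2,4] (faults so far: 3)
  step 4: ref 2 -> HIT, frames=[1,2,4] (faults so far: 3)
  step 5: ref 1 -> HIT, frames=[1,2,4] (faults so far: 3)
  step 6: ref 2 -> HIT, frames=[1,2,4] (faults so far: 3)
  step 7: ref 3 -> FAULT, evict 1, frames=[3,2,4] (faults so far: 4)
  step 8: ref 2 -> HIT, frames=[3,2,4] (faults so far: 4)
  step 9: ref 2 -> HIT, frames=[3,2,4] (faults so far: 4)
  step 10: ref 4 -> HIT, frames=[3,2,4] (faults so far: 4)
  step 11: ref 2 -> HIT, frames=[3,2,4] (faults so far: 4)
  step 12: ref 4 -> HIT, frames=[3,2,4] (faults so far: 4)
  Optimal total faults: 4

Answer: 4 5 4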